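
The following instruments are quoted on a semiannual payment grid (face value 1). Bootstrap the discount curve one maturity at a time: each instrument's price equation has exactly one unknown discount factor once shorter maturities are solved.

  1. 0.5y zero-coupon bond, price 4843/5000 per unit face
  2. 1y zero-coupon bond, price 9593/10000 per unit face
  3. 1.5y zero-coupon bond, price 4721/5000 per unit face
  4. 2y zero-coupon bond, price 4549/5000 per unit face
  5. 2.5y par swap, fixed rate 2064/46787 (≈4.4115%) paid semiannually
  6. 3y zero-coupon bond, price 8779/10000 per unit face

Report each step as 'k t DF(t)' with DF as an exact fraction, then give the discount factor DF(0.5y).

1 1/2 4843/5000
2 1 9593/10000
3 3/2 4721/5000
4 2 4549/5000
5 5/2 1121/1250
6 3 8779/10000
DF(0.5y) = 4843/5000 ≈ 0.968600

step 1 [0.5y] zero: DF = P = 4843/5000 ≈ 0.968600
step 2 [1y] zero: DF = P = 9593/10000 ≈ 0.959300
step 3 [1.5y] zero: DF = P = 4721/5000 ≈ 0.944200
step 4 [2y] zero: DF = P = 4549/5000 ≈ 0.909800
step 5 [2.5y] swap r/2=1032/46787: DF=(1 − 1032/46787·(0.968600+0.959300+0.944200+0.909800))/(1+1032/46787) = 1121/1250 ≈ 0.896800
step 6 [3y] zero: DF = P = 8779/10000 ≈ 0.877900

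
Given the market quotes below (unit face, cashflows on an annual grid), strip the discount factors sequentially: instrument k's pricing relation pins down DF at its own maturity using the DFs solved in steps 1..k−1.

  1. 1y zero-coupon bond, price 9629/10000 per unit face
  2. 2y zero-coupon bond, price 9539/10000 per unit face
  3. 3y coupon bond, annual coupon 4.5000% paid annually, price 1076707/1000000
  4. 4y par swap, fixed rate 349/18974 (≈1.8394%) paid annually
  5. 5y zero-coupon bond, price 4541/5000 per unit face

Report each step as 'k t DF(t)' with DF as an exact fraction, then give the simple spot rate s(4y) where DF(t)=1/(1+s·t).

step 1 [1y] zero: DF = P = 9629/10000 ≈ 0.962900
step 2 [2y] zero: DF = P = 9539/10000 ≈ 0.953900
step 3 [3y] bond c/1=9/200: DF=(1076707/1000000 − 9/200·(0.962900+0.953900))/(1+9/200) = 4739/5000 ≈ 0.947800
step 4 [4y] swap r/1=349/18974: DF=(1 − 349/18974·(0.962900+0.953900+0.947800))/(1+349/18974) = 4651/5000 ≈ 0.930200
step 5 [5y] zero: DF = P = 4541/5000 ≈ 0.908200

1 1 9629/10000
2 2 9539/10000
3 3 4739/5000
4 4 4651/5000
5 5 4541/5000
s(4y) = (1/(4651/5000) − 1)/(4) = 349/18604 ≈ 1.8759%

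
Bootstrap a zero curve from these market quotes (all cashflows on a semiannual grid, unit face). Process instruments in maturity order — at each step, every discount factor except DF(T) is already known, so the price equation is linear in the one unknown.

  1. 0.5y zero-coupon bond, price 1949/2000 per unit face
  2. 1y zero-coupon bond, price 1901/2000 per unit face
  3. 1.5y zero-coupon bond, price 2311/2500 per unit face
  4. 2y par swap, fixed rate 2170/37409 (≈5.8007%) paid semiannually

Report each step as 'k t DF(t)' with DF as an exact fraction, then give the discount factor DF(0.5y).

1 1/2 1949/2000
2 1 1901/2000
3 3/2 2311/2500
4 2 1783/2000
DF(0.5y) = 1949/2000 ≈ 0.974500

step 1 [0.5y] zero: DF = P = 1949/2000 ≈ 0.974500
step 2 [1y] zero: DF = P = 1901/2000 ≈ 0.950500
step 3 [1.5y] zero: DF = P = 2311/2500 ≈ 0.924400
step 4 [2y] swap r/2=1085/37409: DF=(1 − 1085/37409·(0.974500+0.950500+0.924400))/(1+1085/37409) = 1783/2000 ≈ 0.891500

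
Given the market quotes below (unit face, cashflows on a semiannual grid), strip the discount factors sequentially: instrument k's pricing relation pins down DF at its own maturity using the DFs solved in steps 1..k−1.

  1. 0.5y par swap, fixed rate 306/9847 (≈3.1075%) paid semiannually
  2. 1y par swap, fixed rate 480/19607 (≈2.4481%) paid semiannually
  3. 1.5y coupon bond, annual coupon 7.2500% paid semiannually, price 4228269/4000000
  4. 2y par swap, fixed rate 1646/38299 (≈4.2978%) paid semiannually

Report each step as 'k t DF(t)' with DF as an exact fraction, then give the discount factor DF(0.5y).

step 1 [0.5y] swap r/2=153/9847: DF=(1 − 153/9847·(0))/(1+153/9847) = 9847/10000 ≈ 0.984700
step 2 [1y] swap r/2=240/19607: DF=(1 − 240/19607·(0.984700))/(1+240/19607) = 122/125 ≈ 0.976000
step 3 [1.5y] bond c/2=29/800: DF=(4228269/4000000 − 29/800·(0.984700+0.976000))/(1+29/800) = 1903/2000 ≈ 0.951500
step 4 [2y] swap r/2=823/38299: DF=(1 − 823/38299·(0.984700+0.976000+0.951500))/(1+823/38299) = 9177/10000 ≈ 0.917700

1 1/2 9847/10000
2 1 122/125
3 3/2 1903/2000
4 2 9177/10000
DF(0.5y) = 9847/10000 ≈ 0.984700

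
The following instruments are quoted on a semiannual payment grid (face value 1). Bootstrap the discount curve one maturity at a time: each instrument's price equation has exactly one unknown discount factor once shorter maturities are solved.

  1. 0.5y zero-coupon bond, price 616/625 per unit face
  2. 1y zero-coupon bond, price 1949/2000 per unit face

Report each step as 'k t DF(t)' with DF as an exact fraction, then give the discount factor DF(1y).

step 1 [0.5y] zero: DF = P = 616/625 ≈ 0.985600
step 2 [1y] zero: DF = P = 1949/2000 ≈ 0.974500

1 1/2 616/625
2 1 1949/2000
DF(1y) = 1949/2000 ≈ 0.974500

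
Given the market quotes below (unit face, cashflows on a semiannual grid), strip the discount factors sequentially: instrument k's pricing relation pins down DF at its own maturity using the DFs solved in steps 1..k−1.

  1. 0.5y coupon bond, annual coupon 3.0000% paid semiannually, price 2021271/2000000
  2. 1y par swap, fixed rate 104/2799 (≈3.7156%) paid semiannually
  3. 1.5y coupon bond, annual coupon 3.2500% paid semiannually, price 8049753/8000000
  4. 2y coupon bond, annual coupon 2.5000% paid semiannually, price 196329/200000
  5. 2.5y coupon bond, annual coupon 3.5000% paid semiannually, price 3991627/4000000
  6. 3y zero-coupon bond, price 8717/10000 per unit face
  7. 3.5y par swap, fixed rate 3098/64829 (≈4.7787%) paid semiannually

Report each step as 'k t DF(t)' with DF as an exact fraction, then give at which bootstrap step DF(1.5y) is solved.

1 1/2 9957/10000
2 1 2409/2500
3 3/2 2397/2500
4 2 1867/2000
5 5/2 1829/2000
6 3 8717/10000
7 7/2 8451/10000
DF(1.5y) is solved at step 3

step 1 [0.5y] bond c/2=3/200: DF=(2021271/2000000 − 3/200·(0))/(1+3/200) = 9957/10000 ≈ 0.995700
step 2 [1y] swap r/2=52/2799: DF=(1 − 52/2799·(0.995700))/(1+52/2799) = 2409/2500 ≈ 0.963600
step 3 [1.5y] bond c/2=13/800: DF=(8049753/8000000 − 13/800·(0.995700+0.963600))/(1+13/800) = 2397/2500 ≈ 0.958800
step 4 [2y] bond c/2=1/80: DF=(196329/200000 − 1/80·(0.995700+0.963600+0.958800))/(1+1/80) = 1867/2000 ≈ 0.933500
step 5 [2.5y] bond c/2=7/400: DF=(3991627/4000000 − 7/400·(0.995700+0.963600+0.958800+0.933500))/(1+7/400) = 1829/2000 ≈ 0.914500
step 6 [3y] zero: DF = P = 8717/10000 ≈ 0.871700
step 7 [3.5y] swap r/2=1549/64829: DF=(1 − 1549/64829·(0.995700+0.963600+0.958800+0.933500+0.914500+0.871700))/(1+1549/64829) = 8451/10000 ≈ 0.845100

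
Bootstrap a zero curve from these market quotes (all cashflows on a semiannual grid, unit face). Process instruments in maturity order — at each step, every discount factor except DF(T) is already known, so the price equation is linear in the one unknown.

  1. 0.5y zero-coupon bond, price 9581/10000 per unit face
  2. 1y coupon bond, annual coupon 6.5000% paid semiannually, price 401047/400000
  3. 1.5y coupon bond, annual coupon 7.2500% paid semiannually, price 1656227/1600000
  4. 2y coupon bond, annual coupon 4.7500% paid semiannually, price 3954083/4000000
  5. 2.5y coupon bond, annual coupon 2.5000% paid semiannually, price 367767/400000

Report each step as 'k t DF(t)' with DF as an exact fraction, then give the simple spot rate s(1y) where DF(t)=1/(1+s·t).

step 1 [0.5y] zero: DF = P = 9581/10000 ≈ 0.958100
step 2 [1y] bond c/2=13/400: DF=(401047/400000 − 13/400·(0.958100))/(1+13/400) = 9409/10000 ≈ 0.940900
step 3 [1.5y] bond c/2=29/800: DF=(1656227/1600000 − 29/800·(0.958100+0.940900))/(1+29/800) = 373/400 ≈ 0.932500
step 4 [2y] bond c/2=19/800: DF=(3954083/4000000 − 19/800·(0.958100+0.940900+0.932500))/(1+19/800) = 8999/10000 ≈ 0.899900
step 5 [2.5y] bond c/2=1/80: DF=(367767/400000 − 1/80·(0.958100+0.940900+0.932500+0.899900))/(1+1/80) = 431/500 ≈ 0.862000

1 1/2 9581/10000
2 1 9409/10000
3 3/2 373/400
4 2 8999/10000
5 5/2 431/500
s(1y) = (1/(9409/10000) − 1)/(1) = 591/9409 ≈ 6.2812%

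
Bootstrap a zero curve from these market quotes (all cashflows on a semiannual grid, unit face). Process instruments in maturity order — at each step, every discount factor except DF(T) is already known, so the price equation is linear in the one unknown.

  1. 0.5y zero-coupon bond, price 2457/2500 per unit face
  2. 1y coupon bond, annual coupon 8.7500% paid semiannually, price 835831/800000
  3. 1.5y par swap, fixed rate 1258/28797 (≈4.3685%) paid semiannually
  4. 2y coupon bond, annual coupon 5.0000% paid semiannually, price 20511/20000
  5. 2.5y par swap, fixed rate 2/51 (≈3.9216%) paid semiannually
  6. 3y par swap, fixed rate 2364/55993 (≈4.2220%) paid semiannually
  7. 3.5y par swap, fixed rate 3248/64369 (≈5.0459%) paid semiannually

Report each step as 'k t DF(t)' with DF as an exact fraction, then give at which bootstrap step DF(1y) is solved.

1 1/2 2457/2500
2 1 4799/5000
3 3/2 9371/10000
4 2 9303/10000
5 5/2 363/400
6 3 4409/5000
7 7/2 1047/1250
DF(1y) is solved at step 2

step 1 [0.5y] zero: DF = P = 2457/2500 ≈ 0.982800
step 2 [1y] bond c/2=7/160: DF=(835831/800000 − 7/160·(0.982800))/(1+7/160) = 4799/5000 ≈ 0.959800
step 3 [1.5y] swap r/2=629/28797: DF=(1 − 629/28797·(0.982800+0.959800))/(1+629/28797) = 9371/10000 ≈ 0.937100
step 4 [2y] bond c/2=1/40: DF=(20511/20000 − 1/40·(0.982800+0.959800+0.937100))/(1+1/40) = 9303/10000 ≈ 0.930300
step 5 [2.5y] swap r/2=1/51: DF=(1 − 1/51·(0.982800+0.959800+0.937100+0.930300))/(1+1/51) = 363/400 ≈ 0.907500
step 6 [3y] swap r/2=1182/55993: DF=(1 − 1182/55993·(0.982800+0.959800+0.937100+0.930300+0.907500))/(1+1182/55993) = 4409/5000 ≈ 0.881800
step 7 [3.5y] swap r/2=1624/64369: DF=(1 − 1624/64369·(0.982800+0.959800+0.937100+0.930300+0.907500+0.881800))/(1+1624/64369) = 1047/1250 ≈ 0.837600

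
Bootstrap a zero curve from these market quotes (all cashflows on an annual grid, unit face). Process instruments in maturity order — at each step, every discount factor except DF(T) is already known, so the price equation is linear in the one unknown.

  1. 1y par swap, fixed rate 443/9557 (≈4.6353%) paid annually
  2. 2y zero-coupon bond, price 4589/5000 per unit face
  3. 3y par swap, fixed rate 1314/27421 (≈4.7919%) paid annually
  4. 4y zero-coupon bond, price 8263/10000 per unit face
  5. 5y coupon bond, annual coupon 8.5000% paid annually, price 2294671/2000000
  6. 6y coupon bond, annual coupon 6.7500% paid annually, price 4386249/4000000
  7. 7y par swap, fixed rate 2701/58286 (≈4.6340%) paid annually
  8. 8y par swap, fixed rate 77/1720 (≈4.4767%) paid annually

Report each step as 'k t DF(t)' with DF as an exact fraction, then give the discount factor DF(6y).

1 1 9557/10000
2 2 4589/5000
3 3 4343/5000
4 4 8263/10000
5 5 7779/10000
6 6 1881/2500
7 7 7299/10000
8 8 3537/5000
DF(6y) = 1881/2500 ≈ 0.752400

step 1 [1y] swap r/1=443/9557: DF=(1 − 443/9557·(0))/(1+443/9557) = 9557/10000 ≈ 0.955700
step 2 [2y] zero: DF = P = 4589/5000 ≈ 0.917800
step 3 [3y] swap r/1=1314/27421: DF=(1 − 1314/27421·(0.955700+0.917800))/(1+1314/27421) = 4343/5000 ≈ 0.868600
step 4 [4y] zero: DF = P = 8263/10000 ≈ 0.826300
step 5 [5y] bond c/1=17/200: DF=(2294671/2000000 − 17/200·(0.955700+0.917800+0.868600+0.826300))/(1+17/200) = 7779/10000 ≈ 0.777900
step 6 [6y] bond c/1=27/400: DF=(4386249/4000000 − 27/400·(0.955700+0.917800+0.868600+0.826300+0.777900))/(1+27/400) = 1881/2500 ≈ 0.752400
step 7 [7y] swap r/1=2701/58286: DF=(1 − 2701/58286·(0.955700+0.917800+0.868600+0.826300+0.777900+0.752400))/(1+2701/58286) = 7299/10000 ≈ 0.729900
step 8 [8y] swap r/1=77/1720: DF=(1 − 77/1720·(0.955700+0.917800+0.868600+0.826300+0.777900+0.752400+0.729900))/(1+77/1720) = 3537/5000 ≈ 0.707400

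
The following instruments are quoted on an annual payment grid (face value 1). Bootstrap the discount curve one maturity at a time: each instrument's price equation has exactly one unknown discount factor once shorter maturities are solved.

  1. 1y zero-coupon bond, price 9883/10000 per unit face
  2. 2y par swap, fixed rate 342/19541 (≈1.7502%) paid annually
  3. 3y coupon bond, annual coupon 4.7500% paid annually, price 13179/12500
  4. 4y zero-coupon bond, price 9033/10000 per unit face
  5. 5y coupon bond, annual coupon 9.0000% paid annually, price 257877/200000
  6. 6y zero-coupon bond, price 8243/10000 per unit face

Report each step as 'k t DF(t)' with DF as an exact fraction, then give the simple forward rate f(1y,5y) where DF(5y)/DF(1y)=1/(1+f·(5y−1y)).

1 1 9883/10000
2 2 4829/5000
3 3 9179/10000
4 4 9033/10000
5 5 1089/1250
6 6 8243/10000
f(1y,5y) = ((9883/10000)/(1089/1250) − 1)/(4) = 1171/34848 ≈ 3.3603%

step 1 [1y] zero: DF = P = 9883/10000 ≈ 0.988300
step 2 [2y] swap r/1=342/19541: DF=(1 − 342/19541·(0.988300))/(1+342/19541) = 4829/5000 ≈ 0.965800
step 3 [3y] bond c/1=19/400: DF=(13179/12500 − 19/400·(0.988300+0.965800))/(1+19/400) = 9179/10000 ≈ 0.917900
step 4 [4y] zero: DF = P = 9033/10000 ≈ 0.903300
step 5 [5y] bond c/1=9/100: DF=(257877/200000 − 9/100·(0.988300+0.965800+0.917900+0.903300))/(1+9/100) = 1089/1250 ≈ 0.871200
step 6 [6y] zero: DF = P = 8243/10000 ≈ 0.824300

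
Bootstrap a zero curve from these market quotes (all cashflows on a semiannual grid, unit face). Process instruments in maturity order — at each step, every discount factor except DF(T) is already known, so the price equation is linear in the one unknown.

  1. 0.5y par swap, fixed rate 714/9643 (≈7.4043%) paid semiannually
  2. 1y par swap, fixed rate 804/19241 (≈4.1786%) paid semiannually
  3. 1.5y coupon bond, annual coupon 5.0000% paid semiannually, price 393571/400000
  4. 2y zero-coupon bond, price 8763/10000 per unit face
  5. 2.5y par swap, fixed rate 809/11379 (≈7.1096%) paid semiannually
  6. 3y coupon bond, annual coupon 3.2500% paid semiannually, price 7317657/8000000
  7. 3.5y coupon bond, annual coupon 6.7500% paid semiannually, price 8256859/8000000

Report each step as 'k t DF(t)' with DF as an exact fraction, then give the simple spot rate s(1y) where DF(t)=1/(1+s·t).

1 1/2 9643/10000
2 1 4799/5000
3 3/2 913/1000
4 2 8763/10000
5 5/2 4191/5000
6 3 8273/10000
7 7/2 2057/2500
s(1y) = (1/(4799/5000) − 1)/(1) = 201/4799 ≈ 4.1884%

step 1 [0.5y] swap r/2=357/9643: DF=(1 − 357/9643·(0))/(1+357/9643) = 9643/10000 ≈ 0.964300
step 2 [1y] swap r/2=402/19241: DF=(1 − 402/19241·(0.964300))/(1+402/19241) = 4799/5000 ≈ 0.959800
step 3 [1.5y] bond c/2=1/40: DF=(393571/400000 − 1/40·(0.964300+0.959800))/(1+1/40) = 913/1000 ≈ 0.913000
step 4 [2y] zero: DF = P = 8763/10000 ≈ 0.876300
step 5 [2.5y] swap r/2=809/22758: DF=(1 − 809/22758·(0.964300+0.959800+0.913000+0.876300))/(1+809/22758) = 4191/5000 ≈ 0.838200
step 6 [3y] bond c/2=13/800: DF=(7317657/8000000 − 13/800·(0.964300+0.959800+0.913000+0.876300+0.838200))/(1+13/800) = 8273/10000 ≈ 0.827300
step 7 [3.5y] bond c/2=27/800: DF=(8256859/8000000 − 27/800·(0.964300+0.959800+0.913000+0.876300+0.838200+0.827300))/(1+27/800) = 2057/2500 ≈ 0.822800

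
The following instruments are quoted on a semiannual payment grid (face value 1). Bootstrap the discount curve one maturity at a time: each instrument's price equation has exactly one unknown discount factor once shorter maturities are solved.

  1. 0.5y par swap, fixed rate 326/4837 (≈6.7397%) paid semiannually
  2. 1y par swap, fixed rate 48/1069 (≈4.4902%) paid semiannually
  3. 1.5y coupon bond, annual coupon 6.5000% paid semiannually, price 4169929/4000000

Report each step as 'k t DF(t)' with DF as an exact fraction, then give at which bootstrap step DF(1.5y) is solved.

1 1/2 4837/5000
2 1 598/625
3 3/2 9491/10000
DF(1.5y) is solved at step 3

step 1 [0.5y] swap r/2=163/4837: DF=(1 − 163/4837·(0))/(1+163/4837) = 4837/5000 ≈ 0.967400
step 2 [1y] swap r/2=24/1069: DF=(1 − 24/1069·(0.967400))/(1+24/1069) = 598/625 ≈ 0.956800
step 3 [1.5y] bond c/2=13/400: DF=(4169929/4000000 − 13/400·(0.967400+0.956800))/(1+13/400) = 9491/10000 ≈ 0.949100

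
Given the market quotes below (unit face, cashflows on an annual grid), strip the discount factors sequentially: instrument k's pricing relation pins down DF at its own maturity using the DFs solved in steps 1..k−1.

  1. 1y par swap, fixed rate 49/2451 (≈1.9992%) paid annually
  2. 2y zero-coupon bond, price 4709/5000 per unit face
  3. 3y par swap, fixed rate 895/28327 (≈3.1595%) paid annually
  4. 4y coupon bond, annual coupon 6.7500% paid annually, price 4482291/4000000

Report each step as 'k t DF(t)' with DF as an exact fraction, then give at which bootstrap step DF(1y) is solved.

step 1 [1y] swap r/1=49/2451: DF=(1 − 49/2451·(0))/(1+49/2451) = 2451/2500 ≈ 0.980400
step 2 [2y] zero: DF = P = 4709/5000 ≈ 0.941800
step 3 [3y] swap r/1=895/28327: DF=(1 − 895/28327·(0.980400+0.941800))/(1+895/28327) = 1821/2000 ≈ 0.910500
step 4 [4y] bond c/1=27/400: DF=(4482291/4000000 − 27/400·(0.980400+0.941800+0.910500))/(1+27/400) = 4353/5000 ≈ 0.870600

1 1 2451/2500
2 2 4709/5000
3 3 1821/2000
4 4 4353/5000
DF(1y) is solved at step 1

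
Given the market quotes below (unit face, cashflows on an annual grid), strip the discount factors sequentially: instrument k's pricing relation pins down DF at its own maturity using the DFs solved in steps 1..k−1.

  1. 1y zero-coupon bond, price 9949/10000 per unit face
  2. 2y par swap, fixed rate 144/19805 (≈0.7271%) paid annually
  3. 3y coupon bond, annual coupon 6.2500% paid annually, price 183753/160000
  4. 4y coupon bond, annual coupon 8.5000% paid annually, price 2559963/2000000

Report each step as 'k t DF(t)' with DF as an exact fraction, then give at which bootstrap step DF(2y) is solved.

step 1 [1y] zero: DF = P = 9949/10000 ≈ 0.994900
step 2 [2y] swap r/1=144/19805: DF=(1 − 144/19805·(0.994900))/(1+144/19805) = 616/625 ≈ 0.985600
step 3 [3y] bond c/1=1/16: DF=(183753/160000 − 1/16·(0.994900+0.985600))/(1+1/16) = 2411/2500 ≈ 0.964400
step 4 [4y] bond c/1=17/200: DF=(2559963/2000000 − 17/200·(0.994900+0.985600+0.964400))/(1+17/200) = 949/1000 ≈ 0.949000

1 1 9949/10000
2 2 616/625
3 3 2411/2500
4 4 949/1000
DF(2y) is solved at step 2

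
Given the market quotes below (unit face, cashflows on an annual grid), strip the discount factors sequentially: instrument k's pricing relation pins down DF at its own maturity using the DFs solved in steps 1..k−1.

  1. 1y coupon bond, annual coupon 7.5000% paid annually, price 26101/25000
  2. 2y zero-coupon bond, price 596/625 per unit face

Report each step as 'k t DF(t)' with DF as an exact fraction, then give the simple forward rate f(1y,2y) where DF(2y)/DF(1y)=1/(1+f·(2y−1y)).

1 1 607/625
2 2 596/625
f(1y,2y) = ((607/625)/(596/625) − 1)/(1) = 11/596 ≈ 1.8456%

step 1 [1y] bond c/1=3/40: DF=(26101/25000 − 3/40·(0))/(1+3/40) = 607/625 ≈ 0.971200
step 2 [2y] zero: DF = P = 596/625 ≈ 0.953600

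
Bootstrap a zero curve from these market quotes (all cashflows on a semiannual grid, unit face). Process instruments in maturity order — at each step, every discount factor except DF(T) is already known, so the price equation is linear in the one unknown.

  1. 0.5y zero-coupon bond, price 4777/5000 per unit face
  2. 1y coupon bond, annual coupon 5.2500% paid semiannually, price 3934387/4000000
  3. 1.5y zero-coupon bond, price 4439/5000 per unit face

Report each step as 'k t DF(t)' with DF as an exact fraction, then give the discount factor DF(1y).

1 1/2 4777/5000
2 1 467/500
3 3/2 4439/5000
DF(1y) = 467/500 ≈ 0.934000

step 1 [0.5y] zero: DF = P = 4777/5000 ≈ 0.955400
step 2 [1y] bond c/2=21/800: DF=(3934387/4000000 − 21/800·(0.955400))/(1+21/800) = 467/500 ≈ 0.934000
step 3 [1.5y] zero: DF = P = 4439/5000 ≈ 0.887800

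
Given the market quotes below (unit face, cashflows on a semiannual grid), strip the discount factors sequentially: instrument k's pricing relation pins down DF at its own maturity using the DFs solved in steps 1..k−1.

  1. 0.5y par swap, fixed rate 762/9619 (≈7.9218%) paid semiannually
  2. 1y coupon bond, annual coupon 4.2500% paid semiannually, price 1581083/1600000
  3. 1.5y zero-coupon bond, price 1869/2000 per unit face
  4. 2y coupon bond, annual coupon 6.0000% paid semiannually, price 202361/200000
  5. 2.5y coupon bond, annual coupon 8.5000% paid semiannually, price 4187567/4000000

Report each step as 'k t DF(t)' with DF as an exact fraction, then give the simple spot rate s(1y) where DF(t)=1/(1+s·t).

step 1 [0.5y] swap r/2=381/9619: DF=(1 − 381/9619·(0))/(1+381/9619) = 9619/10000 ≈ 0.961900
step 2 [1y] bond c/2=17/800: DF=(1581083/1600000 − 17/800·(0.961900))/(1+17/800) = 2369/2500 ≈ 0.947600
step 3 [1.5y] zero: DF = P = 1869/2000 ≈ 0.934500
step 4 [2y] bond c/2=3/100: DF=(202361/200000 − 3/100·(0.961900+0.947600+0.934500))/(1+3/100) = 1799/2000 ≈ 0.899500
step 5 [2.5y] bond c/2=17/400: DF=(4187567/4000000 − 17/400·(0.961900+0.947600+0.934500+0.899500))/(1+17/400) = 2129/2500 ≈ 0.851600

1 1/2 9619/10000
2 1 2369/2500
3 3/2 1869/2000
4 2 1799/2000
5 5/2 2129/2500
s(1y) = (1/(2369/2500) − 1)/(1) = 131/2369 ≈ 5.5298%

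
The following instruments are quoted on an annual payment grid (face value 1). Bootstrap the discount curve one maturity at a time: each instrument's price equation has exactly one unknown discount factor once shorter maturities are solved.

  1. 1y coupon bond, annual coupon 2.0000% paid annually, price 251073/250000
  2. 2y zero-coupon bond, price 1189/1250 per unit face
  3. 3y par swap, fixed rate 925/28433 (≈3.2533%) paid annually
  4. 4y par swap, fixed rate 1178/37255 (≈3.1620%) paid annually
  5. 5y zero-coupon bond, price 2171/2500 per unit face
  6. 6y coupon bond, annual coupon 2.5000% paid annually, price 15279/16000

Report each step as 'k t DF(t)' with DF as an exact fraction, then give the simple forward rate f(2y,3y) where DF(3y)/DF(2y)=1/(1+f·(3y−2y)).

step 1 [1y] bond c/1=1/50: DF=(251073/250000 − 1/50·(0))/(1+1/50) = 4923/5000 ≈ 0.984600
step 2 [2y] zero: DF = P = 1189/1250 ≈ 0.951200
step 3 [3y] swap r/1=925/28433: DF=(1 − 925/28433·(0.984600+0.951200))/(1+925/28433) = 363/400 ≈ 0.907500
step 4 [4y] swap r/1=1178/37255: DF=(1 − 1178/37255·(0.984600+0.951200+0.907500))/(1+1178/37255) = 4411/5000 ≈ 0.882200
step 5 [5y] zero: DF = P = 2171/2500 ≈ 0.868400
step 6 [6y] bond c/1=1/40: DF=(15279/16000 − 1/40·(0.984600+0.951200+0.907500+0.882200+0.868400))/(1+1/40) = 2049/2500 ≈ 0.819600

1 1 4923/5000
2 2 1189/1250
3 3 363/400
4 4 4411/5000
5 5 2171/2500
6 6 2049/2500
f(2y,3y) = ((1189/1250)/(363/400) − 1)/(1) = 437/9075 ≈ 4.8154%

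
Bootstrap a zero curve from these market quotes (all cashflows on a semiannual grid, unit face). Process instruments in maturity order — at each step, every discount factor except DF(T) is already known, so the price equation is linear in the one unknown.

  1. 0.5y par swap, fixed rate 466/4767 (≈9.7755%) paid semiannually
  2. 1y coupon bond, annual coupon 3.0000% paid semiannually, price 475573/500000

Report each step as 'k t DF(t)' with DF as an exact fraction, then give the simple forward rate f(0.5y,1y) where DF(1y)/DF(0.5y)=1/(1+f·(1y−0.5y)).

step 1 [0.5y] swap r/2=233/4767: DF=(1 − 233/4767·(0))/(1+233/4767) = 4767/5000 ≈ 0.953400
step 2 [1y] bond c/2=3/200: DF=(475573/500000 − 3/200·(0.953400))/(1+3/200) = 923/1000 ≈ 0.923000

1 1/2 4767/5000
2 1 923/1000
f(0.5y,1y) = ((4767/5000)/(923/1000) − 1)/(1/2) = 304/4615 ≈ 6.5872%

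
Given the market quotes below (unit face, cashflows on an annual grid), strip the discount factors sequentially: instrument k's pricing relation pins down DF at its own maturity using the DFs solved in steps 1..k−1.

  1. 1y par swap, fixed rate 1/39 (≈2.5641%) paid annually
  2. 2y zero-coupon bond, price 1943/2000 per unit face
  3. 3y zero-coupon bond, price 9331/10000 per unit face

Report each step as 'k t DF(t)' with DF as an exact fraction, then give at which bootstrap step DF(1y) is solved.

1 1 39/40
2 2 1943/2000
3 3 9331/10000
DF(1y) is solved at step 1

step 1 [1y] swap r/1=1/39: DF=(1 − 1/39·(0))/(1+1/39) = 39/40 ≈ 0.975000
step 2 [2y] zero: DF = P = 1943/2000 ≈ 0.971500
step 3 [3y] zero: DF = P = 9331/10000 ≈ 0.933100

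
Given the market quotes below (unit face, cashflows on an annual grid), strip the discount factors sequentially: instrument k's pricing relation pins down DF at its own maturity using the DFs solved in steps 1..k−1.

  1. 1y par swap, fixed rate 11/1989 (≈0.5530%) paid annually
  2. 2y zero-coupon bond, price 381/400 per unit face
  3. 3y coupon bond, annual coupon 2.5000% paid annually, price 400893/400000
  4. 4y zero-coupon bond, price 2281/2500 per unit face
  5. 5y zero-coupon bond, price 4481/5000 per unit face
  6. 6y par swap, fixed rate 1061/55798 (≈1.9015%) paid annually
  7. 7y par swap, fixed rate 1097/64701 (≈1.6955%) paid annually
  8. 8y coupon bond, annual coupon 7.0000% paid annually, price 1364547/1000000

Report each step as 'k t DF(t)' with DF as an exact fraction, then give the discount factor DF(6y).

1 1 1989/2000
2 2 381/400
3 3 9303/10000
4 4 2281/2500
5 5 4481/5000
6 6 8939/10000
7 7 8903/10000
8 8 213/250
DF(6y) = 8939/10000 ≈ 0.893900

step 1 [1y] swap r/1=11/1989: DF=(1 − 11/1989·(0))/(1+11/1989) = 1989/2000 ≈ 0.994500
step 2 [2y] zero: DF = P = 381/400 ≈ 0.952500
step 3 [3y] bond c/1=1/40: DF=(400893/400000 − 1/40·(0.994500+0.952500))/(1+1/40) = 9303/10000 ≈ 0.930300
step 4 [4y] zero: DF = P = 2281/2500 ≈ 0.912400
step 5 [5y] zero: DF = P = 4481/5000 ≈ 0.896200
step 6 [6y] swap r/1=1061/55798: DF=(1 − 1061/55798·(0.994500+0.952500+0.930300+0.912400+0.896200))/(1+1061/55798) = 8939/10000 ≈ 0.893900
step 7 [7y] swap r/1=1097/64701: DF=(1 − 1097/64701·(0.994500+0.952500+0.930300+0.912400+0.896200+0.893900))/(1+1097/64701) = 8903/10000 ≈ 0.890300
step 8 [8y] bond c/1=7/100: DF=(1364547/1000000 − 7/100·(0.994500+0.952500+0.930300+0.912400+0.896200+0.893900+0.890300))/(1+7/100) = 213/250 ≈ 0.852000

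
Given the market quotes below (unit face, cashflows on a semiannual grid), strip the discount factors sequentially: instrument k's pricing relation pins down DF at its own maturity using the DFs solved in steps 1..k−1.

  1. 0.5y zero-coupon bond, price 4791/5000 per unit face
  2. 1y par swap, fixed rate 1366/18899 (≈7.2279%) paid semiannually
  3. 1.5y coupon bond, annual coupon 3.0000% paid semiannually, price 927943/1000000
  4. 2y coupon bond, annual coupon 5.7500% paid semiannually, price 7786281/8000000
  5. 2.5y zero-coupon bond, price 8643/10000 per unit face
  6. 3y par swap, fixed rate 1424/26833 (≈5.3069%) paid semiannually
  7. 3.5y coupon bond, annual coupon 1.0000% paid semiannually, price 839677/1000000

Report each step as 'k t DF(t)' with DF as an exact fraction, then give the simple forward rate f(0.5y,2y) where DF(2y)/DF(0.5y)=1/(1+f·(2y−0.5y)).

1 1/2 4791/5000
2 1 9317/10000
3 3/2 8863/10000
4 2 1737/2000
5 5/2 8643/10000
6 3 536/625
7 7/2 1011/1250
f(0.5y,2y) = ((4791/5000)/(1737/2000) − 1)/(3/2) = 598/8685 ≈ 6.8854%

step 1 [0.5y] zero: DF = P = 4791/5000 ≈ 0.958200
step 2 [1y] swap r/2=683/18899: DF=(1 − 683/18899·(0.958200))/(1+683/18899) = 9317/10000 ≈ 0.931700
step 3 [1.5y] bond c/2=3/200: DF=(927943/1000000 − 3/200·(0.958200+0.931700))/(1+3/200) = 8863/10000 ≈ 0.886300
step 4 [2y] bond c/2=23/800: DF=(7786281/8000000 − 23/800·(0.958200+0.931700+0.886300))/(1+23/800) = 1737/2000 ≈ 0.868500
step 5 [2.5y] zero: DF = P = 8643/10000 ≈ 0.864300
step 6 [3y] swap r/2=712/26833: DF=(1 − 712/26833·(0.958200+0.931700+0.886300+0.868500+0.864300))/(1+712/26833) = 536/625 ≈ 0.857600
step 7 [3.5y] bond c/2=1/200: DF=(839677/1000000 − 1/200·(0.958200+0.931700+0.886300+0.868500+0.864300+0.857600))/(1+1/200) = 1011/1250 ≈ 0.808800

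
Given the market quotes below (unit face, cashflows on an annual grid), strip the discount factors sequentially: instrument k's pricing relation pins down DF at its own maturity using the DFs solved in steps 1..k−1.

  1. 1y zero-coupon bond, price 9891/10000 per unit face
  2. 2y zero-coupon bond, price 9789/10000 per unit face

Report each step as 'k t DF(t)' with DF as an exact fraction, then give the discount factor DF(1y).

step 1 [1y] zero: DF = P = 9891/10000 ≈ 0.989100
step 2 [2y] zero: DF = P = 9789/10000 ≈ 0.978900

1 1 9891/10000
2 2 9789/10000
DF(1y) = 9891/10000 ≈ 0.989100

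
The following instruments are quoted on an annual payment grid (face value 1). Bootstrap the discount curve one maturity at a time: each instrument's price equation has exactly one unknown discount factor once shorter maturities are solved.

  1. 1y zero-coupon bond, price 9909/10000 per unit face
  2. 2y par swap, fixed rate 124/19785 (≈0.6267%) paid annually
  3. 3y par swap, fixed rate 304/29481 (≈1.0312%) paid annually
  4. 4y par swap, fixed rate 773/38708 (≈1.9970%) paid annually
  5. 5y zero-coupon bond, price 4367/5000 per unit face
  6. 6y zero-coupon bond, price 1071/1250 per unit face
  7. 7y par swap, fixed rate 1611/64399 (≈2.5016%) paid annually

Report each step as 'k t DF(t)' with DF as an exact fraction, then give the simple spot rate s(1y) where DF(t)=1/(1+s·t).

step 1 [1y] zero: DF = P = 9909/10000 ≈ 0.990900
step 2 [2y] swap r/1=124/19785: DF=(1 − 124/19785·(0.990900))/(1+124/19785) = 2469/2500 ≈ 0.987600
step 3 [3y] swap r/1=304/29481: DF=(1 − 304/29481·(0.990900+0.987600))/(1+304/29481) = 606/625 ≈ 0.969600
step 4 [4y] swap r/1=773/38708: DF=(1 − 773/38708·(0.990900+0.987600+0.969600))/(1+773/38708) = 9227/10000 ≈ 0.922700
step 5 [5y] zero: DF = P = 4367/5000 ≈ 0.873400
step 6 [6y] zero: DF = P = 1071/1250 ≈ 0.856800
step 7 [7y] swap r/1=1611/64399: DF=(1 − 1611/64399·(0.990900+0.987600+0.969600+0.922700+0.873400+0.856800))/(1+1611/64399) = 8389/10000 ≈ 0.838900

1 1 9909/10000
2 2 2469/2500
3 3 606/625
4 4 9227/10000
5 5 4367/5000
6 6 1071/1250
7 7 8389/10000
s(1y) = (1/(9909/10000) − 1)/(1) = 91/9909 ≈ 0.9184%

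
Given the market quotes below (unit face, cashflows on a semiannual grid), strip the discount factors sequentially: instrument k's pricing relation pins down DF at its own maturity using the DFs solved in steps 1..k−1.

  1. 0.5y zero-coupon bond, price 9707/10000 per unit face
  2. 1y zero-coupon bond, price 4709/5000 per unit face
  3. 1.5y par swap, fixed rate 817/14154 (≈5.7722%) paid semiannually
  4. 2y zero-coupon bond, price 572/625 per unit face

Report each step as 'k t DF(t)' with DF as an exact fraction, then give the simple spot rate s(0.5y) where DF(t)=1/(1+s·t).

step 1 [0.5y] zero: DF = P = 9707/10000 ≈ 0.970700
step 2 [1y] zero: DF = P = 4709/5000 ≈ 0.941800
step 3 [1.5y] swap r/2=817/28308: DF=(1 − 817/28308·(0.970700+0.941800))/(1+817/28308) = 9183/10000 ≈ 0.918300
step 4 [2y] zero: DF = P = 572/625 ≈ 0.915200

1 1/2 9707/10000
2 1 4709/5000
3 3/2 9183/10000
4 2 572/625
s(0.5y) = (1/(9707/10000) − 1)/(1/2) = 586/9707 ≈ 6.0369%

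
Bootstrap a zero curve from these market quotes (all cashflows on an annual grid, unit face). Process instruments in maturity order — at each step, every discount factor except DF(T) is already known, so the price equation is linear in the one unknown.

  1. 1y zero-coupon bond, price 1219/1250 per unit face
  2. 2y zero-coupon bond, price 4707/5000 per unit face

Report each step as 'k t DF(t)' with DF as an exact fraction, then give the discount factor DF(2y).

1 1 1219/1250
2 2 4707/5000
DF(2y) = 4707/5000 ≈ 0.941400

step 1 [1y] zero: DF = P = 1219/1250 ≈ 0.975200
step 2 [2y] zero: DF = P = 4707/5000 ≈ 0.941400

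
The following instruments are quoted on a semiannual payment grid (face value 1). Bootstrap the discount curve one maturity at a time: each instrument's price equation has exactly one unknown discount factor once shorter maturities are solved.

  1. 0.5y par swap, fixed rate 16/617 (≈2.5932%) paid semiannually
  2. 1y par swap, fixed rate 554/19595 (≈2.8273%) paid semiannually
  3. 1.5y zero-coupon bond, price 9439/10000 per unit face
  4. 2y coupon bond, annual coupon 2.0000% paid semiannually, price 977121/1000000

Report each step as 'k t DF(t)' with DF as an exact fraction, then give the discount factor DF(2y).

step 1 [0.5y] swap r/2=8/617: DF=(1 − 8/617·(0))/(1+8/617) = 617/625 ≈ 0.987200
step 2 [1y] swap r/2=277/19595: DF=(1 − 277/19595·(0.987200))/(1+277/19595) = 9723/10000 ≈ 0.972300
step 3 [1.5y] zero: DF = P = 9439/10000 ≈ 0.943900
step 4 [2y] bond c/2=1/100: DF=(977121/1000000 − 1/100·(0.987200+0.972300+0.943900))/(1+1/100) = 9387/10000 ≈ 0.938700

1 1/2 617/625
2 1 9723/10000
3 3/2 9439/10000
4 2 9387/10000
DF(2y) = 9387/10000 ≈ 0.938700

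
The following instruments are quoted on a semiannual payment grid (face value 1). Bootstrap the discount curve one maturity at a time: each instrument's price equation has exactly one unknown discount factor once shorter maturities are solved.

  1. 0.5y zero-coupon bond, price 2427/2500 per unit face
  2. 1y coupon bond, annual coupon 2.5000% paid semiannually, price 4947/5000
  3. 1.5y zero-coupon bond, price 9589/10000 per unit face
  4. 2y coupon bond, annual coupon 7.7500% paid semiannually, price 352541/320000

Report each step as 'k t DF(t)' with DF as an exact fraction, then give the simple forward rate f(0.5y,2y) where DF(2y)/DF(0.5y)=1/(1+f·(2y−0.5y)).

1 1/2 2427/2500
2 1 2413/2500
3 3/2 9589/10000
4 2 4763/5000
f(0.5y,2y) = ((2427/2500)/(4763/5000) − 1)/(3/2) = 182/14289 ≈ 1.2737%

step 1 [0.5y] zero: DF = P = 2427/2500 ≈ 0.970800
step 2 [1y] bond c/2=1/80: DF=(4947/5000 − 1/80·(0.970800))/(1+1/80) = 2413/2500 ≈ 0.965200
step 3 [1.5y] zero: DF = P = 9589/10000 ≈ 0.958900
step 4 [2y] bond c/2=31/800: DF=(352541/320000 − 31/800·(0.970800+0.965200+0.958900))/(1+31/800) = 4763/5000 ≈ 0.952600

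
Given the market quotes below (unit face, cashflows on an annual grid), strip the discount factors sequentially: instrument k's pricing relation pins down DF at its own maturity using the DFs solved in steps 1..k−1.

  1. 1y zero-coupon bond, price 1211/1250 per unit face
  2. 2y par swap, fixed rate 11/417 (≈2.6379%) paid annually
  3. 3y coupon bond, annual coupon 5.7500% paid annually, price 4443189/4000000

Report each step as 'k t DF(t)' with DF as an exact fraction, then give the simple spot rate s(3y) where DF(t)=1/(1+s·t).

1 1 1211/1250
2 2 4747/5000
3 3 9461/10000
s(3y) = (1/(9461/10000) − 1)/(3) = 539/28383 ≈ 1.8990%

step 1 [1y] zero: DF = P = 1211/1250 ≈ 0.968800
step 2 [2y] swap r/1=11/417: DF=(1 − 11/417·(0.968800))/(1+11/417) = 4747/5000 ≈ 0.949400
step 3 [3y] bond c/1=23/400: DF=(4443189/4000000 − 23/400·(0.968800+0.949400))/(1+23/400) = 9461/10000 ≈ 0.946100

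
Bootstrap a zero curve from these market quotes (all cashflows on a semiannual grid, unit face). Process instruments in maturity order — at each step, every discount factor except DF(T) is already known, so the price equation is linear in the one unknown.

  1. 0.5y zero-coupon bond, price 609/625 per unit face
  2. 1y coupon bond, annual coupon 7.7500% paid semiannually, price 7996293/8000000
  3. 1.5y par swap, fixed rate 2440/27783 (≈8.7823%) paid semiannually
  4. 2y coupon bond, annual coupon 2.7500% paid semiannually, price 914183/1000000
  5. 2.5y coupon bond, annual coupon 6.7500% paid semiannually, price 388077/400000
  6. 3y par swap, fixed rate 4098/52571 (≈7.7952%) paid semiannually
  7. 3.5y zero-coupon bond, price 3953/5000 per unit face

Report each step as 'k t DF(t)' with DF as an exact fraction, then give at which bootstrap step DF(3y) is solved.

step 1 [0.5y] zero: DF = P = 609/625 ≈ 0.974400
step 2 [1y] bond c/2=31/800: DF=(7996293/8000000 − 31/800·(0.974400))/(1+31/800) = 9259/10000 ≈ 0.925900
step 3 [1.5y] swap r/2=1220/27783: DF=(1 − 1220/27783·(0.974400+0.925900))/(1+1220/27783) = 439/500 ≈ 0.878000
step 4 [2y] bond c/2=11/800: DF=(914183/1000000 − 11/800·(0.974400+0.925900+0.878000))/(1+11/800) = 8641/10000 ≈ 0.864100
step 5 [2.5y] bond c/2=27/800: DF=(388077/400000 − 27/800·(0.974400+0.925900+0.878000+0.864100))/(1+27/800) = 2049/2500 ≈ 0.819600
step 6 [3y] swap r/2=2049/52571: DF=(1 − 2049/52571·(0.974400+0.925900+0.878000+0.864100+0.819600))/(1+2049/52571) = 7951/10000 ≈ 0.795100
step 7 [3.5y] zero: DF = P = 3953/5000 ≈ 0.790600

1 1/2 609/625
2 1 9259/10000
3 3/2 439/500
4 2 8641/10000
5 5/2 2049/2500
6 3 7951/10000
7 7/2 3953/5000
DF(3y) is solved at step 6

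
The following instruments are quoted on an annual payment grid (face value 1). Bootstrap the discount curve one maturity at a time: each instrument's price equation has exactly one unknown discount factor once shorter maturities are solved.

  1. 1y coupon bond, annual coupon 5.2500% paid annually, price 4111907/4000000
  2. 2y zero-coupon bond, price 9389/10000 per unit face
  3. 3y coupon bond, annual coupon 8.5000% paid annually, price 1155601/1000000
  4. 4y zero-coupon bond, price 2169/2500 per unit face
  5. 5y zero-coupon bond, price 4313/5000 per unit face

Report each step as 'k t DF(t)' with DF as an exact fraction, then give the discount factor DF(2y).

step 1 [1y] bond c/1=21/400: DF=(4111907/4000000 − 21/400·(0))/(1+21/400) = 9767/10000 ≈ 0.976700
step 2 [2y] zero: DF = P = 9389/10000 ≈ 0.938900
step 3 [3y] bond c/1=17/200: DF=(1155601/1000000 − 17/200·(0.976700+0.938900))/(1+17/200) = 183/200 ≈ 0.915000
step 4 [4y] zero: DF = P = 2169/2500 ≈ 0.867600
step 5 [5y] zero: DF = P = 4313/5000 ≈ 0.862600

1 1 9767/10000
2 2 9389/10000
3 3 183/200
4 4 2169/2500
5 5 4313/5000
DF(2y) = 9389/10000 ≈ 0.938900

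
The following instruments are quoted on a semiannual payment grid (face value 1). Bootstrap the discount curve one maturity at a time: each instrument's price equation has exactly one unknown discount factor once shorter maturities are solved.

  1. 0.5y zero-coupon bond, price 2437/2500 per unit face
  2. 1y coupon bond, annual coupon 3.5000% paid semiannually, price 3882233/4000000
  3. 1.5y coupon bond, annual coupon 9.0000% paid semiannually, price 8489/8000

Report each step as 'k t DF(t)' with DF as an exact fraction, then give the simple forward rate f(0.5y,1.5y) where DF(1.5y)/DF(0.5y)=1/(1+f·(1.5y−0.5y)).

1 1/2 2437/2500
2 1 9371/10000
3 3/2 9331/10000
f(0.5y,1.5y) = ((2437/2500)/(9331/10000) − 1)/(1) = 417/9331 ≈ 4.4690%

step 1 [0.5y] zero: DF = P = 2437/2500 ≈ 0.974800
step 2 [1y] bond c/2=7/400: DF=(3882233/4000000 − 7/400·(0.974800))/(1+7/400) = 9371/10000 ≈ 0.937100
step 3 [1.5y] bond c/2=9/200: DF=(8489/8000 − 9/200·(0.974800+0.937100))/(1+9/200) = 9331/10000 ≈ 0.933100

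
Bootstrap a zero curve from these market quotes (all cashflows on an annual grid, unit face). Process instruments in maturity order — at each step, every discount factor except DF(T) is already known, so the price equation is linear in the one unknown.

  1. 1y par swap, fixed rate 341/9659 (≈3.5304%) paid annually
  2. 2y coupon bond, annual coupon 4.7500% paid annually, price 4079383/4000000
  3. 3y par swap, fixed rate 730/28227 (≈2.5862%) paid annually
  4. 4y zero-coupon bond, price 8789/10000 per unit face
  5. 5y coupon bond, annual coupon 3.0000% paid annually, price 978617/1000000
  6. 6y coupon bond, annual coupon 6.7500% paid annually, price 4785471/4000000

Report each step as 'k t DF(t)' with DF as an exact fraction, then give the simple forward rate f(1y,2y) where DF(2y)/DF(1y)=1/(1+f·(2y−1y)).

step 1 [1y] swap r/1=341/9659: DF=(1 − 341/9659·(0))/(1+341/9659) = 9659/10000 ≈ 0.965900
step 2 [2y] bond c/1=19/400: DF=(4079383/4000000 − 19/400·(0.965900))/(1+19/400) = 4649/5000 ≈ 0.929800
step 3 [3y] swap r/1=730/28227: DF=(1 − 730/28227·(0.965900+0.929800))/(1+730/28227) = 927/1000 ≈ 0.927000
step 4 [4y] zero: DF = P = 8789/10000 ≈ 0.878900
step 5 [5y] bond c/1=3/100: DF=(978617/1000000 − 3/100·(0.965900+0.929800+0.927000+0.878900))/(1+3/100) = 8423/10000 ≈ 0.842300
step 6 [6y] bond c/1=27/400: DF=(4785471/4000000 − 27/400·(0.965900+0.929800+0.927000+0.878900+0.842300))/(1+27/400) = 4167/5000 ≈ 0.833400

1 1 9659/10000
2 2 4649/5000
3 3 927/1000
4 4 8789/10000
5 5 8423/10000
6 6 4167/5000
f(1y,2y) = ((9659/10000)/(4649/5000) − 1)/(1) = 361/9298 ≈ 3.8826%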